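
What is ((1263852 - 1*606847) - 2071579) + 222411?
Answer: -1192163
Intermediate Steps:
((1263852 - 1*606847) - 2071579) + 222411 = ((1263852 - 606847) - 2071579) + 222411 = (657005 - 2071579) + 222411 = -1414574 + 222411 = -1192163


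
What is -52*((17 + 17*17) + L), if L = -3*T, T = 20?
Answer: -12792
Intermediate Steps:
L = -60 (L = -3*20 = -60)
-52*((17 + 17*17) + L) = -52*((17 + 17*17) - 60) = -52*((17 + 289) - 60) = -52*(306 - 60) = -52*246 = -12792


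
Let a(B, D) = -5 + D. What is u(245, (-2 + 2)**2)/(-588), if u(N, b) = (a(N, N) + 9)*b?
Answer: 0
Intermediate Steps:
u(N, b) = b*(4 + N) (u(N, b) = ((-5 + N) + 9)*b = (4 + N)*b = b*(4 + N))
u(245, (-2 + 2)**2)/(-588) = ((-2 + 2)**2*(4 + 245))/(-588) = (0**2*249)*(-1/588) = (0*249)*(-1/588) = 0*(-1/588) = 0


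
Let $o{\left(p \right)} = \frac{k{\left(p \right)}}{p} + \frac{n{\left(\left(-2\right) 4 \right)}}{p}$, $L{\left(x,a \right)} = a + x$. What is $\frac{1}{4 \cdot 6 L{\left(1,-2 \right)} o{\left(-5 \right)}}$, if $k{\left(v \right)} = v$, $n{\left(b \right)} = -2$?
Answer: $- \frac{5}{168} \approx -0.029762$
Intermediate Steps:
$o{\left(p \right)} = 1 - \frac{2}{p}$ ($o{\left(p \right)} = \frac{p}{p} - \frac{2}{p} = 1 - \frac{2}{p}$)
$\frac{1}{4 \cdot 6 L{\left(1,-2 \right)} o{\left(-5 \right)}} = \frac{1}{4 \cdot 6 \left(-2 + 1\right) \frac{-2 - 5}{-5}} = \frac{1}{24 \left(-1\right) \left(\left(- \frac{1}{5}\right) \left(-7\right)\right)} = \frac{1}{\left(-24\right) \frac{7}{5}} = \frac{1}{- \frac{168}{5}} = - \frac{5}{168}$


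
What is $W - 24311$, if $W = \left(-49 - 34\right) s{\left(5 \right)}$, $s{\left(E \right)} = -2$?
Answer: $-24145$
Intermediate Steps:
$W = 166$ ($W = \left(-49 - 34\right) \left(-2\right) = \left(-83\right) \left(-2\right) = 166$)
$W - 24311 = 166 - 24311 = -24145$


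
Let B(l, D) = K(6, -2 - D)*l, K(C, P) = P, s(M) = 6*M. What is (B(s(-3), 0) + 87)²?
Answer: 15129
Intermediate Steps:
B(l, D) = l*(-2 - D) (B(l, D) = (-2 - D)*l = l*(-2 - D))
(B(s(-3), 0) + 87)² = (-6*(-3)*(2 + 0) + 87)² = (-1*(-18)*2 + 87)² = (36 + 87)² = 123² = 15129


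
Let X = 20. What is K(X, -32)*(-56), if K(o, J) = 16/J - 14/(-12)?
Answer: -112/3 ≈ -37.333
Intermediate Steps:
K(o, J) = 7/6 + 16/J (K(o, J) = 16/J - 14*(-1/12) = 16/J + 7/6 = 7/6 + 16/J)
K(X, -32)*(-56) = (7/6 + 16/(-32))*(-56) = (7/6 + 16*(-1/32))*(-56) = (7/6 - ½)*(-56) = (⅔)*(-56) = -112/3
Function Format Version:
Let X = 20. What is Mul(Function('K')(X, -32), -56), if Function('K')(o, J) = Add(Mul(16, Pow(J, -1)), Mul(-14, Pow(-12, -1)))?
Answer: Rational(-112, 3) ≈ -37.333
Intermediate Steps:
Function('K')(o, J) = Add(Rational(7, 6), Mul(16, Pow(J, -1))) (Function('K')(o, J) = Add(Mul(16, Pow(J, -1)), Mul(-14, Rational(-1, 12))) = Add(Mul(16, Pow(J, -1)), Rational(7, 6)) = Add(Rational(7, 6), Mul(16, Pow(J, -1))))
Mul(Function('K')(X, -32), -56) = Mul(Add(Rational(7, 6), Mul(16, Pow(-32, -1))), -56) = Mul(Add(Rational(7, 6), Mul(16, Rational(-1, 32))), -56) = Mul(Add(Rational(7, 6), Rational(-1, 2)), -56) = Mul(Rational(2, 3), -56) = Rational(-112, 3)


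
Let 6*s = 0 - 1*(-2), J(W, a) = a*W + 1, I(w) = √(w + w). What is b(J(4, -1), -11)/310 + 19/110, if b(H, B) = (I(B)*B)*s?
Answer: 19/110 - 11*I*√22/930 ≈ 0.17273 - 0.055478*I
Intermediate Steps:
I(w) = √2*√w (I(w) = √(2*w) = √2*√w)
J(W, a) = 1 + W*a (J(W, a) = W*a + 1 = 1 + W*a)
s = ⅓ (s = (0 - 1*(-2))/6 = (0 + 2)/6 = (⅙)*2 = ⅓ ≈ 0.33333)
b(H, B) = √2*B^(3/2)/3 (b(H, B) = ((√2*√B)*B)*(⅓) = (√2*B^(3/2))*(⅓) = √2*B^(3/2)/3)
b(J(4, -1), -11)/310 + 19/110 = (√2*(-11)^(3/2)/3)/310 + 19/110 = (√2*(-11*I*√11)/3)*(1/310) + 19*(1/110) = -11*I*√22/3*(1/310) + 19/110 = -11*I*√22/930 + 19/110 = 19/110 - 11*I*√22/930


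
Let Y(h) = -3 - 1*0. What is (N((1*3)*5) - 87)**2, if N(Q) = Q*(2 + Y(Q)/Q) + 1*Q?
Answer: 2025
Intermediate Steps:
Y(h) = -3 (Y(h) = -3 + 0 = -3)
N(Q) = Q + Q*(2 - 3/Q) (N(Q) = Q*(2 - 3/Q) + 1*Q = Q*(2 - 3/Q) + Q = Q + Q*(2 - 3/Q))
(N((1*3)*5) - 87)**2 = ((-3 + 3*((1*3)*5)) - 87)**2 = ((-3 + 3*(3*5)) - 87)**2 = ((-3 + 3*15) - 87)**2 = ((-3 + 45) - 87)**2 = (42 - 87)**2 = (-45)**2 = 2025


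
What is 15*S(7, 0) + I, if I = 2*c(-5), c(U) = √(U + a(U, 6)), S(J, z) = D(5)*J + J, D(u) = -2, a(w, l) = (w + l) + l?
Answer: -105 + 2*√2 ≈ -102.17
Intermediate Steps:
a(w, l) = w + 2*l (a(w, l) = (l + w) + l = w + 2*l)
S(J, z) = -J (S(J, z) = -2*J + J = -J)
c(U) = √(12 + 2*U) (c(U) = √(U + (U + 2*6)) = √(U + (U + 12)) = √(U + (12 + U)) = √(12 + 2*U))
I = 2*√2 (I = 2*√(12 + 2*(-5)) = 2*√(12 - 10) = 2*√2 ≈ 2.8284)
15*S(7, 0) + I = 15*(-1*7) + 2*√2 = 15*(-7) + 2*√2 = -105 + 2*√2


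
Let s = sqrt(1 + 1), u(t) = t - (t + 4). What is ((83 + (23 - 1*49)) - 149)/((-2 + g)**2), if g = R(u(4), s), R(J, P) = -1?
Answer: -92/9 ≈ -10.222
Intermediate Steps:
u(t) = -4 (u(t) = t - (4 + t) = t + (-4 - t) = -4)
s = sqrt(2) ≈ 1.4142
g = -1
((83 + (23 - 1*49)) - 149)/((-2 + g)**2) = ((83 + (23 - 1*49)) - 149)/((-2 - 1)**2) = ((83 + (23 - 49)) - 149)/((-3)**2) = ((83 - 26) - 149)/9 = (57 - 149)*(1/9) = -92*1/9 = -92/9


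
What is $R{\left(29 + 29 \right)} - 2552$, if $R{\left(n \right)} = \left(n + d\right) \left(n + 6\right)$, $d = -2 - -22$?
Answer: $2440$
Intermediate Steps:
$d = 20$ ($d = -2 + 22 = 20$)
$R{\left(n \right)} = \left(6 + n\right) \left(20 + n\right)$ ($R{\left(n \right)} = \left(n + 20\right) \left(n + 6\right) = \left(20 + n\right) \left(6 + n\right) = \left(6 + n\right) \left(20 + n\right)$)
$R{\left(29 + 29 \right)} - 2552 = \left(120 + \left(29 + 29\right)^{2} + 26 \left(29 + 29\right)\right) - 2552 = \left(120 + 58^{2} + 26 \cdot 58\right) - 2552 = \left(120 + 3364 + 1508\right) - 2552 = 4992 - 2552 = 2440$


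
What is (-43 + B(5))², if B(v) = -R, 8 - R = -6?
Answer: 3249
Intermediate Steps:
R = 14 (R = 8 - 1*(-6) = 8 + 6 = 14)
B(v) = -14 (B(v) = -1*14 = -14)
(-43 + B(5))² = (-43 - 14)² = (-57)² = 3249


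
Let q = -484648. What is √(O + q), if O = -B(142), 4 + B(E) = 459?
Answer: I*√485103 ≈ 696.49*I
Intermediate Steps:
B(E) = 455 (B(E) = -4 + 459 = 455)
O = -455 (O = -1*455 = -455)
√(O + q) = √(-455 - 484648) = √(-485103) = I*√485103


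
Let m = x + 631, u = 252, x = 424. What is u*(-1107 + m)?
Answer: -13104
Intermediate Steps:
m = 1055 (m = 424 + 631 = 1055)
u*(-1107 + m) = 252*(-1107 + 1055) = 252*(-52) = -13104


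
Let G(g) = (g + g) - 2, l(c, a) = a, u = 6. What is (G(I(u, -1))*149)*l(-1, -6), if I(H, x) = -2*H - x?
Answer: 21456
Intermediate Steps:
I(H, x) = -x - 2*H
G(g) = -2 + 2*g (G(g) = 2*g - 2 = -2 + 2*g)
(G(I(u, -1))*149)*l(-1, -6) = ((-2 + 2*(-1*(-1) - 2*6))*149)*(-6) = ((-2 + 2*(1 - 12))*149)*(-6) = ((-2 + 2*(-11))*149)*(-6) = ((-2 - 22)*149)*(-6) = -24*149*(-6) = -3576*(-6) = 21456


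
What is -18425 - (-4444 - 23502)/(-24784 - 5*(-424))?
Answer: -208806073/11332 ≈ -18426.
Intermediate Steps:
-18425 - (-4444 - 23502)/(-24784 - 5*(-424)) = -18425 - (-27946)/(-24784 + 2120) = -18425 - (-27946)/(-22664) = -18425 - (-27946)*(-1)/22664 = -18425 - 1*13973/11332 = -18425 - 13973/11332 = -208806073/11332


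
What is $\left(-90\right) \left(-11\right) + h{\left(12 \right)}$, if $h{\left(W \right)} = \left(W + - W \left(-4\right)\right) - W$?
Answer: $1038$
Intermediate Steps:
$h{\left(W \right)} = 4 W$ ($h{\left(W \right)} = \left(W + 4 W\right) - W = 5 W - W = 4 W$)
$\left(-90\right) \left(-11\right) + h{\left(12 \right)} = \left(-90\right) \left(-11\right) + 4 \cdot 12 = 990 + 48 = 1038$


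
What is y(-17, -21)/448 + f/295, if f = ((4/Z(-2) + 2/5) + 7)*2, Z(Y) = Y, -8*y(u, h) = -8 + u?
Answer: 230411/5286400 ≈ 0.043586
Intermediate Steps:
y(u, h) = 1 - u/8 (y(u, h) = -(-8 + u)/8 = 1 - u/8)
f = 54/5 (f = ((4/(-2) + 2/5) + 7)*2 = ((4*(-½) + 2*(⅕)) + 7)*2 = ((-2 + ⅖) + 7)*2 = (-8/5 + 7)*2 = (27/5)*2 = 54/5 ≈ 10.800)
y(-17, -21)/448 + f/295 = (1 - ⅛*(-17))/448 + (54/5)/295 = (1 + 17/8)*(1/448) + (54/5)*(1/295) = (25/8)*(1/448) + 54/1475 = 25/3584 + 54/1475 = 230411/5286400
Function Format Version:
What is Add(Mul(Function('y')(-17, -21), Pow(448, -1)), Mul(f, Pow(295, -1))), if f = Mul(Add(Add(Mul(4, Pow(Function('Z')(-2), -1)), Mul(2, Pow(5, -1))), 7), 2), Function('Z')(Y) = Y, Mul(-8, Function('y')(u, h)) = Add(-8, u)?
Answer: Rational(230411, 5286400) ≈ 0.043586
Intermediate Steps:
Function('y')(u, h) = Add(1, Mul(Rational(-1, 8), u)) (Function('y')(u, h) = Mul(Rational(-1, 8), Add(-8, u)) = Add(1, Mul(Rational(-1, 8), u)))
f = Rational(54, 5) (f = Mul(Add(Add(Mul(4, Pow(-2, -1)), Mul(2, Pow(5, -1))), 7), 2) = Mul(Add(Add(Mul(4, Rational(-1, 2)), Mul(2, Rational(1, 5))), 7), 2) = Mul(Add(Add(-2, Rational(2, 5)), 7), 2) = Mul(Add(Rational(-8, 5), 7), 2) = Mul(Rational(27, 5), 2) = Rational(54, 5) ≈ 10.800)
Add(Mul(Function('y')(-17, -21), Pow(448, -1)), Mul(f, Pow(295, -1))) = Add(Mul(Add(1, Mul(Rational(-1, 8), -17)), Pow(448, -1)), Mul(Rational(54, 5), Pow(295, -1))) = Add(Mul(Add(1, Rational(17, 8)), Rational(1, 448)), Mul(Rational(54, 5), Rational(1, 295))) = Add(Mul(Rational(25, 8), Rational(1, 448)), Rational(54, 1475)) = Add(Rational(25, 3584), Rational(54, 1475)) = Rational(230411, 5286400)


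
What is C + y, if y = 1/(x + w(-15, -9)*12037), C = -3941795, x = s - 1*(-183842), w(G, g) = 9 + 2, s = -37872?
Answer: -1097305066714/278377 ≈ -3.9418e+6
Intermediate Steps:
w(G, g) = 11
x = 145970 (x = -37872 - 1*(-183842) = -37872 + 183842 = 145970)
y = 1/278377 (y = 1/(145970 + 11*12037) = 1/(145970 + 132407) = 1/278377 ≈ 3.5922e-6)
C + y = -3941795 + 1/278377 = -1097305066714/278377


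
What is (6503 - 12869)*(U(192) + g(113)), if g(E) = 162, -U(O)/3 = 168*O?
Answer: 614993796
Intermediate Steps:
U(O) = -504*O
(6503 - 12869)*(U(192) + g(113)) = (6503 - 12869)*(-504*192 + 162) = -6366*(-96768 + 162) = -6366*(-96606) = 614993796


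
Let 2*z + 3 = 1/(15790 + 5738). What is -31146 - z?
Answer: -1340957593/43056 ≈ -31145.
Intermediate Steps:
z = -64583/43056 (z = -3/2 + 1/(2*(15790 + 5738)) = -3/2 + (½)/21528 = -3/2 + (½)*(1/21528) = -3/2 + 1/43056 = -64583/43056 ≈ -1.5000)
-31146 - z = -31146 - 1*(-64583/43056) = -31146 + 64583/43056 = -1340957593/43056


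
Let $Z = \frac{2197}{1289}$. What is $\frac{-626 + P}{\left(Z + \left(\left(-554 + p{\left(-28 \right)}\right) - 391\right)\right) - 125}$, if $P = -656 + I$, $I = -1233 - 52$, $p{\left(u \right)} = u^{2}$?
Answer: $\frac{3308863}{366457} \approx 9.0293$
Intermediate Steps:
$I = -1285$ ($I = -1233 - 52 = -1285$)
$Z = \frac{2197}{1289}$ ($Z = 2197 \cdot \frac{1}{1289} = \frac{2197}{1289} \approx 1.7044$)
$P = -1941$ ($P = -656 - 1285 = -1941$)
$\frac{-626 + P}{\left(Z + \left(\left(-554 + p{\left(-28 \right)}\right) - 391\right)\right) - 125} = \frac{-626 - 1941}{\left(\frac{2197}{1289} - \left(945 - 784\right)\right) - 125} = - \frac{2567}{\left(\frac{2197}{1289} + \left(\left(-554 + 784\right) - 391\right)\right) - 125} = - \frac{2567}{\left(\frac{2197}{1289} + \left(230 - 391\right)\right) - 125} = - \frac{2567}{\left(\frac{2197}{1289} - 161\right) - 125} = - \frac{2567}{- \frac{205332}{1289} - 125} = - \frac{2567}{- \frac{366457}{1289}} = \left(-2567\right) \left(- \frac{1289}{366457}\right) = \frac{3308863}{366457}$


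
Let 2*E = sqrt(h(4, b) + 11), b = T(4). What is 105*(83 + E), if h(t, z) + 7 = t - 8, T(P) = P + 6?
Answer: 8715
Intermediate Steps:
T(P) = 6 + P
b = 10 (b = 6 + 4 = 10)
h(t, z) = -15 + t (h(t, z) = -7 + (t - 8) = -7 + (-8 + t) = -15 + t)
E = 0 (E = sqrt((-15 + 4) + 11)/2 = sqrt(-11 + 11)/2 = sqrt(0)/2 = (1/2)*0 = 0)
105*(83 + E) = 105*(83 + 0) = 105*83 = 8715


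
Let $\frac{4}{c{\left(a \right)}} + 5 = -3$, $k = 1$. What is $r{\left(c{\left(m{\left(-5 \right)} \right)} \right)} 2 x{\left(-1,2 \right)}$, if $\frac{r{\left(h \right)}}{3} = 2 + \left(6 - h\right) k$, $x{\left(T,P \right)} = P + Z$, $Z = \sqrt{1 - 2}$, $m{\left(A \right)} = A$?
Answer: $102 + 51 i \approx 102.0 + 51.0 i$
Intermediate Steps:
$Z = i$ ($Z = \sqrt{-1} = i \approx 1.0 i$)
$x{\left(T,P \right)} = i + P$ ($x{\left(T,P \right)} = P + i = i + P$)
$c{\left(a \right)} = - \frac{1}{2}$ ($c{\left(a \right)} = \frac{4}{-5 - 3} = \frac{4}{-8} = 4 \left(- \frac{1}{8}\right) = - \frac{1}{2}$)
$r{\left(h \right)} = 24 - 3 h$ ($r{\left(h \right)} = 3 \left(2 + \left(6 - h\right) 1\right) = 3 \left(2 - \left(-6 + h\right)\right) = 3 \left(8 - h\right) = 24 - 3 h$)
$r{\left(c{\left(m{\left(-5 \right)} \right)} \right)} 2 x{\left(-1,2 \right)} = \left(24 - - \frac{3}{2}\right) 2 \left(i + 2\right) = \left(24 + \frac{3}{2}\right) 2 \left(2 + i\right) = \frac{51}{2} \cdot 2 \left(2 + i\right) = 51 \left(2 + i\right) = 102 + 51 i$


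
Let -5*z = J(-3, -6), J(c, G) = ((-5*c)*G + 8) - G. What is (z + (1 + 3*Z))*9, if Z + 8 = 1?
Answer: -216/5 ≈ -43.200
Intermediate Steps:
Z = -7 (Z = -8 + 1 = -7)
J(c, G) = 8 - G - 5*G*c (J(c, G) = (-5*G*c + 8) - G = (8 - 5*G*c) - G = 8 - G - 5*G*c)
z = 76/5 (z = -(8 - 1*(-6) - 5*(-6)*(-3))/5 = -(8 + 6 - 90)/5 = -1/5*(-76) = 76/5 ≈ 15.200)
(z + (1 + 3*Z))*9 = (76/5 + (1 + 3*(-7)))*9 = (76/5 + (1 - 21))*9 = (76/5 - 20)*9 = -24/5*9 = -216/5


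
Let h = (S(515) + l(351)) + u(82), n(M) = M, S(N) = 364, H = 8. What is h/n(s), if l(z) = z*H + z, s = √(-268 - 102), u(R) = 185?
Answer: -1854*I*√370/185 ≈ -192.77*I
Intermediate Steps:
s = I*√370 (s = √(-370) = I*√370 ≈ 19.235*I)
l(z) = 9*z (l(z) = z*8 + z = 8*z + z = 9*z)
h = 3708 (h = (364 + 9*351) + 185 = (364 + 3159) + 185 = 3523 + 185 = 3708)
h/n(s) = 3708/((I*√370)) = 3708*(-I*√370/370) = -1854*I*√370/185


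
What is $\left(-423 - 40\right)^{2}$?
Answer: $214369$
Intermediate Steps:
$\left(-423 - 40\right)^{2} = \left(-463\right)^{2} = 214369$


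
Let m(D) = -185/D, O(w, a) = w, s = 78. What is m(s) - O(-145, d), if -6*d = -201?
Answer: 11125/78 ≈ 142.63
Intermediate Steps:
d = 67/2 (d = -1/6*(-201) = 67/2 ≈ 33.500)
m(s) - O(-145, d) = -185/78 - 1*(-145) = -185*1/78 + 145 = -185/78 + 145 = 11125/78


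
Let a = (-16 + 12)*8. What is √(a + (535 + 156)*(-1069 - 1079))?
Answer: 10*I*√14843 ≈ 1218.3*I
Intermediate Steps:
a = -32 (a = -4*8 = -32)
√(a + (535 + 156)*(-1069 - 1079)) = √(-32 + (535 + 156)*(-1069 - 1079)) = √(-32 + 691*(-2148)) = √(-32 - 1484268) = √(-1484300) = 10*I*√14843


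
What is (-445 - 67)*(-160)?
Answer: 81920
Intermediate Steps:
(-445 - 67)*(-160) = -512*(-160) = 81920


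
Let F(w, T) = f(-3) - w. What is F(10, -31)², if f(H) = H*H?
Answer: 1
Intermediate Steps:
f(H) = H²
F(w, T) = 9 - w (F(w, T) = (-3)² - w = 9 - w)
F(10, -31)² = (9 - 1*10)² = (9 - 10)² = (-1)² = 1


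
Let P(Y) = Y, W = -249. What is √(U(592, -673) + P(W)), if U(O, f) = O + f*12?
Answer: I*√7733 ≈ 87.938*I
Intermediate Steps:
U(O, f) = O + 12*f
√(U(592, -673) + P(W)) = √((592 + 12*(-673)) - 249) = √((592 - 8076) - 249) = √(-7484 - 249) = √(-7733) = I*√7733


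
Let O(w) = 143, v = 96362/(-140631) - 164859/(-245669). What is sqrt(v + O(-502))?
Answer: 2*sqrt(42667374086726114849298)/34548677139 ≈ 11.958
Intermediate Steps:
v = -488870149/34548677139 (v = 96362*(-1/140631) - 164859*(-1/245669) = -96362/140631 + 164859/245669 = -488870149/34548677139 ≈ -0.014150)
sqrt(v + O(-502)) = sqrt(-488870149/34548677139 + 143) = sqrt(4939971960728/34548677139) = 2*sqrt(42667374086726114849298)/34548677139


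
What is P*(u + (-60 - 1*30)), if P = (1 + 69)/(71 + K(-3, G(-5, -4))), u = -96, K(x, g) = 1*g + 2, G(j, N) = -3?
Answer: -186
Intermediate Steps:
K(x, g) = 2 + g (K(x, g) = g + 2 = 2 + g)
P = 1 (P = (1 + 69)/(71 + (2 - 3)) = 70/(71 - 1) = 70/70 = 70*(1/70) = 1)
P*(u + (-60 - 1*30)) = 1*(-96 + (-60 - 1*30)) = 1*(-96 + (-60 - 30)) = 1*(-96 - 90) = 1*(-186) = -186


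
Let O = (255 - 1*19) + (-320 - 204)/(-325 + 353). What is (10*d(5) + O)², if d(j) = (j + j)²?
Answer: 72607441/49 ≈ 1.4818e+6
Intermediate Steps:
d(j) = 4*j² (d(j) = (2*j)² = 4*j²)
O = 1521/7 (O = (255 - 19) - 524/28 = 236 - 524*1/28 = 236 - 131/7 = 1521/7 ≈ 217.29)
(10*d(5) + O)² = (10*(4*5²) + 1521/7)² = (10*(4*25) + 1521/7)² = (10*100 + 1521/7)² = (1000 + 1521/7)² = (8521/7)² = 72607441/49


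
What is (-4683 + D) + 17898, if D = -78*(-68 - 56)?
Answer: 22887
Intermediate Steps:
D = 9672 (D = -78*(-124) = 9672)
(-4683 + D) + 17898 = (-4683 + 9672) + 17898 = 4989 + 17898 = 22887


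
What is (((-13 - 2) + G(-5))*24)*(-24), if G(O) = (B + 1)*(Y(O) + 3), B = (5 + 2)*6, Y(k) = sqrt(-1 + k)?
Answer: -65664 - 24768*I*sqrt(6) ≈ -65664.0 - 60669.0*I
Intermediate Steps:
B = 42 (B = 7*6 = 42)
G(O) = 129 + 43*sqrt(-1 + O) (G(O) = (42 + 1)*(sqrt(-1 + O) + 3) = 43*(3 + sqrt(-1 + O)) = 129 + 43*sqrt(-1 + O))
(((-13 - 2) + G(-5))*24)*(-24) = (((-13 - 2) + (129 + 43*sqrt(-1 - 5)))*24)*(-24) = ((-15 + (129 + 43*sqrt(-6)))*24)*(-24) = ((-15 + (129 + 43*(I*sqrt(6))))*24)*(-24) = ((-15 + (129 + 43*I*sqrt(6)))*24)*(-24) = ((114 + 43*I*sqrt(6))*24)*(-24) = (2736 + 1032*I*sqrt(6))*(-24) = -65664 - 24768*I*sqrt(6)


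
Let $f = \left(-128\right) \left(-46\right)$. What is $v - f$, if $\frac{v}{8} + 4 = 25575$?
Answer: $198680$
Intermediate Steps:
$v = 204568$ ($v = -32 + 8 \cdot 25575 = -32 + 204600 = 204568$)
$f = 5888$
$v - f = 204568 - 5888 = 198680$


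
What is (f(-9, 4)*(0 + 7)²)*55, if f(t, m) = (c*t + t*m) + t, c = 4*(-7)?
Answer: 557865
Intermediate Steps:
c = -28
f(t, m) = -27*t + m*t (f(t, m) = (-28*t + t*m) + t = (-28*t + m*t) + t = -27*t + m*t)
(f(-9, 4)*(0 + 7)²)*55 = ((-9*(-27 + 4))*(0 + 7)²)*55 = (-9*(-23)*7²)*55 = (207*49)*55 = 10143*55 = 557865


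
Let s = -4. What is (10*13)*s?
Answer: -520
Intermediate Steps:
(10*13)*s = (10*13)*(-4) = 130*(-4) = -520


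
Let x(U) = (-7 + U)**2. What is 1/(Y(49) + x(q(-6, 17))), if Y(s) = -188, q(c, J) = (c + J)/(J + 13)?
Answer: -900/129599 ≈ -0.0069445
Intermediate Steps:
q(c, J) = (J + c)/(13 + J)
1/(Y(49) + x(q(-6, 17))) = 1/(-188 + (-7 + (17 - 6)/(13 + 17))**2) = 1/(-188 + (-7 + 11/30)**2) = 1/(-188 + (-199/30)**2) = 1/(-188 + 39601/900) = 1/(-129599/900) = -900/129599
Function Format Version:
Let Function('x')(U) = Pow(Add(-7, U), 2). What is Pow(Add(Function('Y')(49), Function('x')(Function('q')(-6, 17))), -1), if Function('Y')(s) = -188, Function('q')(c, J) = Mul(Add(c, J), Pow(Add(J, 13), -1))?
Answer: Rational(-900, 129599) ≈ -0.0069445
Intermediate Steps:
Function('q')(c, J) = Mul(Pow(Add(13, J), -1), Add(J, c)) (Function('q')(c, J) = Mul(Add(J, c), Pow(Add(13, J), -1)) = Mul(Pow(Add(13, J), -1), Add(J, c)))
Pow(Add(Function('Y')(49), Function('x')(Function('q')(-6, 17))), -1) = Pow(Add(-188, Pow(Add(-7, Mul(Pow(Add(13, 17), -1), Add(17, -6))), 2)), -1) = Pow(Add(-188, Pow(Add(-7, Mul(Pow(30, -1), 11)), 2)), -1) = Pow(Add(-188, Pow(Add(-7, Mul(Rational(1, 30), 11)), 2)), -1) = Pow(Add(-188, Pow(Add(-7, Rational(11, 30)), 2)), -1) = Pow(Add(-188, Pow(Rational(-199, 30), 2)), -1) = Pow(Add(-188, Rational(39601, 900)), -1) = Pow(Rational(-129599, 900), -1) = Rational(-900, 129599)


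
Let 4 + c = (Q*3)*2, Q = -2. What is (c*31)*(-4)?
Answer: 1984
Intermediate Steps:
c = -16 (c = -4 - 2*3*2 = -4 - 6*2 = -4 - 12 = -16)
(c*31)*(-4) = -16*31*(-4) = -496*(-4) = 1984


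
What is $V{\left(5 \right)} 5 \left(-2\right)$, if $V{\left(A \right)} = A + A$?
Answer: $-100$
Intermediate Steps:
$V{\left(A \right)} = 2 A$
$V{\left(5 \right)} 5 \left(-2\right) = 2 \cdot 5 \cdot 5 \left(-2\right) = 10 \cdot 5 \left(-2\right) = 50 \left(-2\right) = -100$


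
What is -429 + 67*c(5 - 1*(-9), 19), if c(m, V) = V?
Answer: 844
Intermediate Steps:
-429 + 67*c(5 - 1*(-9), 19) = -429 + 67*19 = -429 + 1273 = 844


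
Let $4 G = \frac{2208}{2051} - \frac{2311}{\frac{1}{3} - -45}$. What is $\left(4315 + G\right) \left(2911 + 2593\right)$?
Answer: $\frac{825688763180}{34867} \approx 2.3681 \cdot 10^{7}$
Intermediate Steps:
$G = - \frac{13919295}{1115744}$ ($G = \frac{\frac{2208}{2051} - \frac{2311}{\frac{1}{3} - -45}}{4} = \frac{2208 \cdot \frac{1}{2051} - \frac{2311}{\frac{1}{3} + 45}}{4} = \frac{\frac{2208}{2051} - \frac{2311}{\frac{136}{3}}}{4} = \frac{\frac{2208}{2051} - \frac{6933}{136}}{4} = \frac{1}{4} \left(- \frac{13919295}{278936}\right) = - \frac{13919295}{1115744} \approx -12.475$)
$\left(4315 + G\right) \left(2911 + 2593\right) = \left(4315 - \frac{13919295}{1115744}\right) \left(2911 + 2593\right) = \frac{4800516065}{1115744} \cdot 5504 = \frac{825688763180}{34867}$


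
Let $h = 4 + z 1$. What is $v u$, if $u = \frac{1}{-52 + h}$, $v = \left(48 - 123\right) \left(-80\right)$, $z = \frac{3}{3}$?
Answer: $- \frac{6000}{47} \approx -127.66$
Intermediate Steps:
$z = 1$ ($z = 3 \cdot \frac{1}{3} = 1$)
$h = 5$ ($h = 4 + 1 \cdot 1 = 4 + 1 = 5$)
$v = 6000$ ($v = \left(-75\right) \left(-80\right) = 6000$)
$u = - \frac{1}{47}$ ($u = \frac{1}{-52 + 5} = \frac{1}{-47} = - \frac{1}{47} \approx -0.021277$)
$v u = 6000 \left(- \frac{1}{47}\right) = - \frac{6000}{47}$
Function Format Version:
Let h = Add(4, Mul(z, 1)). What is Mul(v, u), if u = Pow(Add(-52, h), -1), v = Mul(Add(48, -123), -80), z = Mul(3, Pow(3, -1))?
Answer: Rational(-6000, 47) ≈ -127.66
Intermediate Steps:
z = 1 (z = Mul(3, Rational(1, 3)) = 1)
h = 5 (h = Add(4, Mul(1, 1)) = Add(4, 1) = 5)
v = 6000 (v = Mul(-75, -80) = 6000)
u = Rational(-1, 47) (u = Pow(Add(-52, 5), -1) = Pow(-47, -1) = Rational(-1, 47) ≈ -0.021277)
Mul(v, u) = Mul(6000, Rational(-1, 47)) = Rational(-6000, 47)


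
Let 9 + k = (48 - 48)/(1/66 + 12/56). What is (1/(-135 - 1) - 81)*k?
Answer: 99153/136 ≈ 729.07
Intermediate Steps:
k = -9 (k = -9 + (48 - 48)/(1/66 + 12/56) = -9 + 0/(1/66 + 12*(1/56)) = -9 + 0/(1/66 + 3/14) = -9 + 0/(53/231) = -9 + 0*(231/53) = -9 + 0 = -9)
(1/(-135 - 1) - 81)*k = (1/(-135 - 1) - 81)*(-9) = (1/(-136) - 81)*(-9) = (-1/136 - 81)*(-9) = -11017/136*(-9) = 99153/136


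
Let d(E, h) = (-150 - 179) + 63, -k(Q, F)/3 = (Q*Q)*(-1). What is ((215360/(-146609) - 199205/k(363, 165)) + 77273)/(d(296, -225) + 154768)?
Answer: 2239142977775767/4477125271705713 ≈ 0.50013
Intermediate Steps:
k(Q, F) = 3*Q² (k(Q, F) = -3*Q*Q*(-1) = -3*Q²*(-1) = -(-3)*Q² = 3*Q²)
d(E, h) = -266 (d(E, h) = -329 + 63 = -266)
((215360/(-146609) - 199205/k(363, 165)) + 77273)/(d(296, -225) + 154768) = ((215360/(-146609) - 199205/(3*363²)) + 77273)/(-266 + 154768) = ((215360*(-1/146609) - 199205/(3*131769)) + 77273)/154502 = ((-215360/146609 - 199205/395307) + 77273)*(1/154502) = (-114338561365/57955563963 + 77273)*(1/154502) = (4478285955551534/57955563963)*(1/154502) = 2239142977775767/4477125271705713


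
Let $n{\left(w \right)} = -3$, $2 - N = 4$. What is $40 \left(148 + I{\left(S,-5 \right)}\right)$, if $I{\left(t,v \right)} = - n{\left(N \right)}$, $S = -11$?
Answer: $6040$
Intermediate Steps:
$N = -2$ ($N = 2 - 4 = -2$)
$I{\left(t,v \right)} = 3$ ($I{\left(t,v \right)} = \left(-1\right) \left(-3\right) = 3$)
$40 \left(148 + I{\left(S,-5 \right)}\right) = 40 \left(148 + 3\right) = 40 \cdot 151 = 6040$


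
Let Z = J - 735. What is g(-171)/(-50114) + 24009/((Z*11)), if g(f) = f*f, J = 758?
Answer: 1195789053/12678842 ≈ 94.314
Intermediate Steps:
Z = 23 (Z = 758 - 735 = 23)
g(f) = f**2
g(-171)/(-50114) + 24009/((Z*11)) = (-171)**2/(-50114) + 24009/((23*11)) = 29241*(-1/50114) + 24009/253 = -29241/50114 + 24009*(1/253) = -29241/50114 + 24009/253 = 1195789053/12678842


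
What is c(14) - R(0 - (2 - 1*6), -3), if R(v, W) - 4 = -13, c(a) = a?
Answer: 23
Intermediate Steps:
R(v, W) = -9 (R(v, W) = 4 - 13 = -9)
c(14) - R(0 - (2 - 1*6), -3) = 14 - 1*(-9) = 14 + 9 = 23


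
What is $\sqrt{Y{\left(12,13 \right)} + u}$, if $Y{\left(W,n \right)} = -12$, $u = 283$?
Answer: $\sqrt{271} \approx 16.462$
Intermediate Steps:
$\sqrt{Y{\left(12,13 \right)} + u} = \sqrt{-12 + 283} = \sqrt{271}$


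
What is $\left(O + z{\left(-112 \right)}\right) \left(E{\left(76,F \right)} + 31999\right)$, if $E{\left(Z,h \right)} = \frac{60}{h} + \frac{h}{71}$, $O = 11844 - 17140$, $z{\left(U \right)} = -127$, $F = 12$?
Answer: $- \frac{12322661208}{71} \approx -1.7356 \cdot 10^{8}$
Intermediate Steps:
$O = -5296$
$E{\left(Z,h \right)} = \frac{60}{h} + \frac{h}{71}$ ($E{\left(Z,h \right)} = \frac{60}{h} + h \frac{1}{71} = \frac{60}{h} + \frac{h}{71}$)
$\left(O + z{\left(-112 \right)}\right) \left(E{\left(76,F \right)} + 31999\right) = \left(-5296 - 127\right) \left(\left(\frac{60}{12} + \frac{1}{71} \cdot 12\right) + 31999\right) = - 5423 \left(\left(60 \cdot \frac{1}{12} + \frac{12}{71}\right) + 31999\right) = - 5423 \left(\left(5 + \frac{12}{71}\right) + 31999\right) = - 5423 \left(\frac{367}{71} + 31999\right) = \left(-5423\right) \frac{2272296}{71} = - \frac{12322661208}{71}$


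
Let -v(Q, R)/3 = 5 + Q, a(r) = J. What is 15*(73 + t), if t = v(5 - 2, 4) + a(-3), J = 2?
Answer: 765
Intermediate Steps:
a(r) = 2
v(Q, R) = -15 - 3*Q (v(Q, R) = -3*(5 + Q) = -15 - 3*Q)
t = -22 (t = (-15 - 3*(5 - 2)) + 2 = (-15 - 3*3) + 2 = (-15 - 9) + 2 = -24 + 2 = -22)
15*(73 + t) = 15*(73 - 22) = 15*51 = 765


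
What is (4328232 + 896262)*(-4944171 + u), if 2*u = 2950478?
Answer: -18123414420408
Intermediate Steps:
u = 1475239 (u = (½)*2950478 = 1475239)
(4328232 + 896262)*(-4944171 + u) = (4328232 + 896262)*(-4944171 + 1475239) = 5224494*(-3468932) = -18123414420408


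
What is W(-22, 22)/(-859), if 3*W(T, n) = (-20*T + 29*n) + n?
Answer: -1100/2577 ≈ -0.42685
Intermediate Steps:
W(T, n) = 10*n - 20*T/3 (W(T, n) = ((-20*T + 29*n) + n)/3 = (-20*T + 30*n)/3 = 10*n - 20*T/3)
W(-22, 22)/(-859) = (10*22 - 20/3*(-22))/(-859) = (220 + 440/3)*(-1/859) = (1100/3)*(-1/859) = -1100/2577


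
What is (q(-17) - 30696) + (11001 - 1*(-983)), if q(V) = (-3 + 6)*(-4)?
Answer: -18724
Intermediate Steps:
q(V) = -12 (q(V) = 3*(-4) = -12)
(q(-17) - 30696) + (11001 - 1*(-983)) = (-12 - 30696) + (11001 - 1*(-983)) = -30708 + (11001 + 983) = -30708 + 11984 = -18724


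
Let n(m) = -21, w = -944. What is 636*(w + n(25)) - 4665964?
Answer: -5279704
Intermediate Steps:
636*(w + n(25)) - 4665964 = 636*(-944 - 21) - 4665964 = 636*(-965) - 4665964 = -613740 - 4665964 = -5279704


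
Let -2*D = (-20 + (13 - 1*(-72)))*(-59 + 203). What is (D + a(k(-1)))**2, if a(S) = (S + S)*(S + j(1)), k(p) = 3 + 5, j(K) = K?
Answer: 20575296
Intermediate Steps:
k(p) = 8
a(S) = 2*S*(1 + S) (a(S) = (S + S)*(S + 1) = (2*S)*(1 + S) = 2*S*(1 + S))
D = -4680 (D = -(-20 + (13 - 1*(-72)))*(-59 + 203)/2 = -(-20 + (13 + 72))*144/2 = -(-20 + 85)*144/2 = -65*144/2 = -1/2*9360 = -4680)
(D + a(k(-1)))**2 = (-4680 + 2*8*(1 + 8))**2 = (-4680 + 2*8*9)**2 = (-4680 + 144)**2 = (-4536)**2 = 20575296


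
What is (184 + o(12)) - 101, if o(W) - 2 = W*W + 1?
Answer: 230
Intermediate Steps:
o(W) = 3 + W**2 (o(W) = 2 + (W*W + 1) = 2 + (W**2 + 1) = 2 + (1 + W**2) = 3 + W**2)
(184 + o(12)) - 101 = (184 + (3 + 12**2)) - 101 = (184 + (3 + 144)) - 101 = (184 + 147) - 101 = 331 - 101 = 230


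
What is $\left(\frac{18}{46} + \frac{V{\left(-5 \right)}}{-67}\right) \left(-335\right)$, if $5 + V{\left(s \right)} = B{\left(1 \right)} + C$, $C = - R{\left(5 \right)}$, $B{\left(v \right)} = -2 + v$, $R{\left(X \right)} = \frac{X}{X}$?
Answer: $- \frac{3820}{23} \approx -166.09$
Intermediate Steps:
$R{\left(X \right)} = 1$
$C = -1$ ($C = \left(-1\right) 1 = -1$)
$V{\left(s \right)} = -7$ ($V{\left(s \right)} = -5 + \left(\left(-2 + 1\right) - 1\right) = -5 - 2 = -7$)
$\left(\frac{18}{46} + \frac{V{\left(-5 \right)}}{-67}\right) \left(-335\right) = \left(\frac{18}{46} - \frac{7}{-67}\right) \left(-335\right) = \left(18 \cdot \frac{1}{46} - - \frac{7}{67}\right) \left(-335\right) = \left(\frac{9}{23} + \frac{7}{67}\right) \left(-335\right) = \frac{764}{1541} \left(-335\right) = - \frac{3820}{23}$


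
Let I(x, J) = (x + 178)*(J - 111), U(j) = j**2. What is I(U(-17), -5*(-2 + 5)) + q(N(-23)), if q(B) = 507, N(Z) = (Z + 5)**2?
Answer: -58335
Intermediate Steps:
N(Z) = (5 + Z)**2
I(x, J) = (-111 + J)*(178 + x) (I(x, J) = (178 + x)*(-111 + J) = (-111 + J)*(178 + x))
I(U(-17), -5*(-2 + 5)) + q(N(-23)) = (-19758 - 111*(-17)**2 + 178*(-5*(-2 + 5)) - 5*(-2 + 5)*(-17)**2) + 507 = (-19758 - 111*289 + 178*(-5*3) - 5*3*289) + 507 = (-19758 - 32079 + 178*(-15) - 15*289) + 507 = (-19758 - 32079 - 2670 - 4335) + 507 = -58842 + 507 = -58335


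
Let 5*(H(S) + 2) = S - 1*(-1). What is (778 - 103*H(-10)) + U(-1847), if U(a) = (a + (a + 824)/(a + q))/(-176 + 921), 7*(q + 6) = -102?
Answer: 11365098149/9739385 ≈ 1166.9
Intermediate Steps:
q = -144/7 (q = -6 + (⅐)*(-102) = -6 - 102/7 = -144/7 ≈ -20.571)
H(S) = -9/5 + S/5 (H(S) = -2 + (S - 1*(-1))/5 = -2 + (S + 1)/5 = -2 + (1 + S)/5 = -2 + (⅕ + S/5) = -9/5 + S/5)
U(a) = a/745 + (824 + a)/(745*(-144/7 + a)) (U(a) = (a + (a + 824)/(a - 144/7))/(-176 + 921) = (a + (824 + a)/(-144/7 + a))/745 = (a + (824 + a)/(-144/7 + a))*(1/745) = a/745 + (824 + a)/(745*(-144/7 + a)))
(778 - 103*H(-10)) + U(-1847) = (778 - 103*(-9/5 + (⅕)*(-10))) + (5768 - 137*(-1847) + 7*(-1847)²)/(745*(-144 + 7*(-1847))) = (778 - 103*(-9/5 - 2)) + (5768 + 253039 + 7*3411409)/(745*(-144 - 12929)) = (778 - 103*(-19/5)) + (1/745)*(5768 + 253039 + 23879863)/(-13073) = (778 + 1957/5) + (1/745)*(-1/13073)*24138670 = 5847/5 - 4827734/1947877 = 11365098149/9739385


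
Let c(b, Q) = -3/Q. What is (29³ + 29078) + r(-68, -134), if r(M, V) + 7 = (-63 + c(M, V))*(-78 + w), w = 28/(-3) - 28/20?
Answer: 39562303/670 ≈ 59048.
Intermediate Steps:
w = -161/15 (w = 28*(-⅓) - 28*1/20 = -28/3 - 7/5 = -161/15 ≈ -10.733)
r(M, V) = 27916/5 + 1331/(5*V) (r(M, V) = -7 + (-63 - 3/V)*(-78 - 161/15) = -7 + (-63 - 3/V)*(-1331/15) = -7 + (27951/5 + 1331/(5*V)) = 27916/5 + 1331/(5*V))
(29³ + 29078) + r(-68, -134) = (29³ + 29078) + (⅕)*(1331 + 27916*(-134))/(-134) = (24389 + 29078) + (⅕)*(-1/134)*(1331 - 3740744) = 53467 + (⅕)*(-1/134)*(-3739413) = 53467 + 3739413/670 = 39562303/670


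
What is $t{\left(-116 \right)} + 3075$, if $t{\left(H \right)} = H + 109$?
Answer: $3068$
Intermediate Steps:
$t{\left(H \right)} = 109 + H$
$t{\left(-116 \right)} + 3075 = \left(109 - 116\right) + 3075 = -7 + 3075 = 3068$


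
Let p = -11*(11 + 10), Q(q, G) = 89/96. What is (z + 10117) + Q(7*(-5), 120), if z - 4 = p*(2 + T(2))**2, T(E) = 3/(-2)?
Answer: 966161/96 ≈ 10064.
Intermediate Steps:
Q(q, G) = 89/96 (Q(q, G) = 89*(1/96) = 89/96)
p = -231 (p = -11*21 = -231)
T(E) = -3/2 (T(E) = 3*(-1/2) = -3/2)
z = -215/4 (z = 4 - 231*(2 - 3/2)**2 = 4 - 231*(1/2)**2 = 4 - 231*1/4 = 4 - 231/4 = -215/4 ≈ -53.750)
(z + 10117) + Q(7*(-5), 120) = (-215/4 + 10117) + 89/96 = 40253/4 + 89/96 = 966161/96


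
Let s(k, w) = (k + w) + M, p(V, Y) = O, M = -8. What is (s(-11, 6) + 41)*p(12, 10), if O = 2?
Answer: 56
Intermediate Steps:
p(V, Y) = 2
s(k, w) = -8 + k + w (s(k, w) = (k + w) - 8 = -8 + k + w)
(s(-11, 6) + 41)*p(12, 10) = ((-8 - 11 + 6) + 41)*2 = (-13 + 41)*2 = 28*2 = 56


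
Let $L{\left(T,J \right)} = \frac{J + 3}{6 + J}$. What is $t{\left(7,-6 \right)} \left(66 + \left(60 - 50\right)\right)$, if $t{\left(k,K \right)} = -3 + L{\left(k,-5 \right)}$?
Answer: $-380$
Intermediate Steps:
$L{\left(T,J \right)} = \frac{3 + J}{6 + J}$
$t{\left(k,K \right)} = -5$ ($t{\left(k,K \right)} = -3 + \frac{3 - 5}{6 - 5} = -3 + 1^{-1} \left(-2\right) = -3 + 1 \left(-2\right) = -3 - 2 = -5$)
$t{\left(7,-6 \right)} \left(66 + \left(60 - 50\right)\right) = - 5 \left(66 + \left(60 - 50\right)\right) = - 5 \left(66 + 10\right) = \left(-5\right) 76 = -380$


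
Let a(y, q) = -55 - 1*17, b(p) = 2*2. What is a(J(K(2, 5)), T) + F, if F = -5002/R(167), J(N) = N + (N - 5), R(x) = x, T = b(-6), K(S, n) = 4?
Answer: -17026/167 ≈ -101.95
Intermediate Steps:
b(p) = 4
T = 4
J(N) = -5 + 2*N (J(N) = N + (-5 + N) = -5 + 2*N)
a(y, q) = -72 (a(y, q) = -55 - 17 = -72)
F = -5002/167 ≈ -29.952
a(J(K(2, 5)), T) + F = -72 - 5002/167 = -17026/167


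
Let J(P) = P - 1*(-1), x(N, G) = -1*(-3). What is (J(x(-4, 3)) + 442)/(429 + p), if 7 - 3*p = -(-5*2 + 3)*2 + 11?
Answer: 446/423 ≈ 1.0544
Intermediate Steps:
x(N, G) = 3
J(P) = 1 + P (J(P) = P + 1 = 1 + P)
p = -6 (p = 7/3 - (-(-5*2 + 3)*2 + 11)/3 = 7/3 - (-(-10 + 3)*2 + 11)/3 = 7/3 - (-1*(-7)*2 + 11)/3 = 7/3 - (7*2 + 11)/3 = 7/3 - (14 + 11)/3 = 7/3 - 1/3*25 = 7/3 - 25/3 = -6)
(J(x(-4, 3)) + 442)/(429 + p) = ((1 + 3) + 442)/(429 - 6) = (4 + 442)/423 = 446*(1/423) = 446/423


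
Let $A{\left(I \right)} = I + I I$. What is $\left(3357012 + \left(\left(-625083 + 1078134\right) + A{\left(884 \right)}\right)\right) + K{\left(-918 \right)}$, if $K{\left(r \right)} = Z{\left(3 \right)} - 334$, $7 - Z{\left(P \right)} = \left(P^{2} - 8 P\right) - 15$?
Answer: $4592106$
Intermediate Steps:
$A{\left(I \right)} = I + I^{2}$
$Z{\left(P \right)} = 22 - P^{2} + 8 P$ ($Z{\left(P \right)} = 7 - \left(\left(P^{2} - 8 P\right) - 15\right) = 7 - \left(-15 + P^{2} - 8 P\right) = 7 + \left(15 - P^{2} + 8 P\right) = 22 - P^{2} + 8 P$)
$K{\left(r \right)} = -297$ ($K{\left(r \right)} = \left(22 - 3^{2} + 8 \cdot 3\right) - 334 = \left(22 - 9 + 24\right) - 334 = 37 - 334 = -297$)
$\left(3357012 + \left(\left(-625083 + 1078134\right) + A{\left(884 \right)}\right)\right) + K{\left(-918 \right)} = \left(3357012 + \left(\left(-625083 + 1078134\right) + 884 \left(1 + 884\right)\right)\right) - 297 = \left(3357012 + \left(453051 + 884 \cdot 885\right)\right) - 297 = \left(3357012 + \left(453051 + 782340\right)\right) - 297 = \left(3357012 + 1235391\right) - 297 = 4592403 - 297 = 4592106$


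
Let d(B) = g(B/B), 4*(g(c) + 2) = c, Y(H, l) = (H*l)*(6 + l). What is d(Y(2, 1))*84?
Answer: -147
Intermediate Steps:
Y(H, l) = H*l*(6 + l)
g(c) = -2 + c/4
d(B) = -7/4 (d(B) = -2 + (B/B)/4 = -2 + (1/4)*1 = -2 + 1/4 = -7/4)
d(Y(2, 1))*84 = -7/4*84 = -147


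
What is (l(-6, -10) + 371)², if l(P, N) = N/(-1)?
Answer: 145161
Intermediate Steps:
l(P, N) = -N (l(P, N) = N*(-1) = -N)
(l(-6, -10) + 371)² = (-1*(-10) + 371)² = (10 + 371)² = 381² = 145161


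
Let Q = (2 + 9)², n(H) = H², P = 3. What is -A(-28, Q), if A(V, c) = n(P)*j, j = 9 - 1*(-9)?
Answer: -162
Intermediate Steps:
j = 18 (j = 9 + 9 = 18)
Q = 121 (Q = 11² = 121)
A(V, c) = 162 (A(V, c) = 3²*18 = 9*18 = 162)
-A(-28, Q) = -1*162 = -162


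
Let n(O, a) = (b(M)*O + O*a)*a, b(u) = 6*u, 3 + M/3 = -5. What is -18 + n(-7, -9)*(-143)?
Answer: 1378359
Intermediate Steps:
M = -24 (M = -9 + 3*(-5) = -9 - 15 = -24)
n(O, a) = a*(-144*O + O*a) (n(O, a) = ((6*(-24))*O + O*a)*a = (-144*O + O*a)*a = a*(-144*O + O*a))
-18 + n(-7, -9)*(-143) = -18 - 7*(-9)*(-144 - 9)*(-143) = -18 - 7*(-9)*(-153)*(-143) = -18 - 9639*(-143) = -18 + 1378377 = 1378359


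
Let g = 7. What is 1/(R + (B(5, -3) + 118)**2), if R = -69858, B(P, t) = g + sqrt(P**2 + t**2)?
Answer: -54199/2935406601 - 250*sqrt(34)/2935406601 ≈ -1.8960e-5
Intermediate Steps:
B(P, t) = 7 + sqrt(P**2 + t**2)
1/(R + (B(5, -3) + 118)**2) = 1/(-69858 + ((7 + sqrt(5**2 + (-3)**2)) + 118)**2) = 1/(-69858 + ((7 + sqrt(25 + 9)) + 118)**2) = 1/(-69858 + ((7 + sqrt(34)) + 118)**2) = 1/(-69858 + (125 + sqrt(34))**2)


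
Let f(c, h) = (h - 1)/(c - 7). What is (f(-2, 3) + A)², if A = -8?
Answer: 5476/81 ≈ 67.605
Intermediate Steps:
f(c, h) = (-1 + h)/(-7 + c)
(f(-2, 3) + A)² = ((-1 + 3)/(-7 - 2) - 8)² = (2/(-9) - 8)² = (-⅑*2 - 8)² = (-2/9 - 8)² = (-74/9)² = 5476/81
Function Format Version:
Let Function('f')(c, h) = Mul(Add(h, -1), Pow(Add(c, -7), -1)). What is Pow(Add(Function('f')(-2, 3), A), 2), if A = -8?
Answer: Rational(5476, 81) ≈ 67.605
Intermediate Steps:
Function('f')(c, h) = Mul(Pow(Add(-7, c), -1), Add(-1, h)) (Function('f')(c, h) = Mul(Add(-1, h), Pow(Add(-7, c), -1)) = Mul(Pow(Add(-7, c), -1), Add(-1, h)))
Pow(Add(Function('f')(-2, 3), A), 2) = Pow(Add(Mul(Pow(Add(-7, -2), -1), Add(-1, 3)), -8), 2) = Pow(Add(Mul(Pow(-9, -1), 2), -8), 2) = Pow(Add(Mul(Rational(-1, 9), 2), -8), 2) = Pow(Add(Rational(-2, 9), -8), 2) = Pow(Rational(-74, 9), 2) = Rational(5476, 81)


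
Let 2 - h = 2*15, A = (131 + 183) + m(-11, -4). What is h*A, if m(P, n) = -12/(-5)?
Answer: -44296/5 ≈ -8859.2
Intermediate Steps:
m(P, n) = 12/5 (m(P, n) = -12*(-1/5) = 12/5)
A = 1582/5 (A = (131 + 183) + 12/5 = 314 + 12/5 = 1582/5 ≈ 316.40)
h = -28 (h = 2 - 2*15 = 2 - 1*30 = 2 - 30 = -28)
h*A = -28*1582/5 = -44296/5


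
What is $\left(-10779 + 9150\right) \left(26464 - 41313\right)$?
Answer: $24189021$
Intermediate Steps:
$\left(-10779 + 9150\right) \left(26464 - 41313\right) = \left(-1629\right) \left(-14849\right) = 24189021$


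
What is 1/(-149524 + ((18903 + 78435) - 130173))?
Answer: -1/182359 ≈ -5.4837e-6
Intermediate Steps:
1/(-149524 + ((18903 + 78435) - 130173)) = 1/(-149524 + (97338 - 130173)) = 1/(-149524 - 32835) = 1/(-182359) = -1/182359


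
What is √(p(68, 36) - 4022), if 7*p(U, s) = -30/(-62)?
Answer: I*√189388703/217 ≈ 63.419*I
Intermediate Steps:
p(U, s) = 15/217 (p(U, s) = (-30/(-62))/7 = (-30*(-1/62))/7 = (⅐)*(15/31) = 15/217)
√(p(68, 36) - 4022) = √(15/217 - 4022) = √(-872759/217) = I*√189388703/217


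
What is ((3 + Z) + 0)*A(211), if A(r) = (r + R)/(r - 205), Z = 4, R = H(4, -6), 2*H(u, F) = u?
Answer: 497/2 ≈ 248.50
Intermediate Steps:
H(u, F) = u/2
R = 2 (R = (½)*4 = 2)
A(r) = (2 + r)/(-205 + r) (A(r) = (r + 2)/(r - 205) = (2 + r)/(-205 + r))
((3 + Z) + 0)*A(211) = ((3 + 4) + 0)*((2 + 211)/(-205 + 211)) = (7 + 0)*(213/6) = 7*((⅙)*213) = 7*(71/2) = 497/2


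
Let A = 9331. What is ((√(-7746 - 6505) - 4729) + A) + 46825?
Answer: 51427 + I*√14251 ≈ 51427.0 + 119.38*I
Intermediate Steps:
((√(-7746 - 6505) - 4729) + A) + 46825 = ((√(-7746 - 6505) - 4729) + 9331) + 46825 = ((√(-14251) - 4729) + 9331) + 46825 = ((I*√14251 - 4729) + 9331) + 46825 = ((-4729 + I*√14251) + 9331) + 46825 = (4602 + I*√14251) + 46825 = 51427 + I*√14251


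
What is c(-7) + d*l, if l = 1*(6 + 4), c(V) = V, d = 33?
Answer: 323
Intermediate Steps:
l = 10 (l = 1*10 = 10)
c(-7) + d*l = -7 + 33*10 = -7 + 330 = 323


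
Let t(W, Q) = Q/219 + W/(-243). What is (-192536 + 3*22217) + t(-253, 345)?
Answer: -2233027601/17739 ≈ -1.2588e+5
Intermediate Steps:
t(W, Q) = -W/243 + Q/219 (t(W, Q) = Q*(1/219) + W*(-1/243) = Q/219 - W/243 = -W/243 + Q/219)
(-192536 + 3*22217) + t(-253, 345) = (-192536 + 3*22217) + (-1/243*(-253) + (1/219)*345) = (-192536 + 66651) + (253/243 + 115/73) = -125885 + 46414/17739 = -2233027601/17739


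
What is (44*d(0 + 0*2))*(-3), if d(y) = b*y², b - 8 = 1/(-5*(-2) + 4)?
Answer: 0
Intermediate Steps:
b = 113/14 (b = 8 + 1/(-5*(-2) + 4) = 8 + 1/(10 + 4) = 8 + 1/14 = 113/14 ≈ 8.0714)
d(y) = 113*y²/14
(44*d(0 + 0*2))*(-3) = (44*(113*(0 + 0*2)²/14))*(-3) = (44*(113*(0 + 0)²/14))*(-3) = (44*((113/14)*0²))*(-3) = (44*((113/14)*0))*(-3) = (44*0)*(-3) = 0*(-3) = 0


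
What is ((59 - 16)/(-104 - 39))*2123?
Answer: -8299/13 ≈ -638.38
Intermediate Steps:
((59 - 16)/(-104 - 39))*2123 = (43/(-143))*2123 = (43*(-1/143))*2123 = -43/143*2123 = -8299/13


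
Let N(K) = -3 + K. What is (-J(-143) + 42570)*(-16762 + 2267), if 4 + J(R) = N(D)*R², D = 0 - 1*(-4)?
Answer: -320701875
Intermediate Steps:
D = 4 (D = 0 + 4 = 4)
J(R) = -4 + R² (J(R) = -4 + (-3 + 4)*R² = -4 + 1*R² = -4 + R²)
(-J(-143) + 42570)*(-16762 + 2267) = (-(-4 + (-143)²) + 42570)*(-16762 + 2267) = (-(-4 + 20449) + 42570)*(-14495) = (-1*20445 + 42570)*(-14495) = (-20445 + 42570)*(-14495) = 22125*(-14495) = -320701875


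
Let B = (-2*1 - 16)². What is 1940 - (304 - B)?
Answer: 1960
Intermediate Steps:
B = 324 (B = (-2 - 16)² = (-18)² = 324)
1940 - (304 - B) = 1940 - (304 - 1*324) = 1940 - (304 - 324) = 1940 - 1*(-20) = 1940 + 20 = 1960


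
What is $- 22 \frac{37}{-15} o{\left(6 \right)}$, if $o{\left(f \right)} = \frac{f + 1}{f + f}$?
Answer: $\frac{2849}{90} \approx 31.656$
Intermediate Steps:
$o{\left(f \right)} = \frac{1 + f}{2 f}$
$- 22 \frac{37}{-15} o{\left(6 \right)} = - 22 \frac{37}{-15} \frac{1 + 6}{2 \cdot 6} = - 22 \cdot 37 \left(- \frac{1}{15}\right) \frac{1}{2} \cdot \frac{1}{6} \cdot 7 = \left(-22\right) \left(- \frac{37}{15}\right) \frac{7}{12} = \frac{814}{15} \cdot \frac{7}{12} = \frac{2849}{90}$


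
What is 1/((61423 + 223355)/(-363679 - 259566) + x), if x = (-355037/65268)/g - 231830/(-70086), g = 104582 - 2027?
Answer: 1392284301847592580/3969141334690010569 ≈ 0.35078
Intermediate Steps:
g = 102555
x = 258623845233503/78187471322940 (x = -355037/65268/102555 - 231830/(-70086) = -355037*1/65268*(1/102555) - 231830*(-1/70086) = -355037/65268*1/102555 + 115915/35043 = -355037/6693559740 + 115915/35043 = 258623845233503/78187471322940 ≈ 3.3077)
1/((61423 + 223355)/(-363679 - 259566) + x) = 1/((61423 + 223355)/(-363679 - 259566) + 258623845233503/78187471322940) = 1/(284778/(-623245) + 258623845233503/78187471322940) = 1/(284778*(-1/623245) + 258623845233503/78187471322940) = 1/(-284778/623245 + 258623845233503/78187471322940) = 1/(3969141334690010569/1392284301847592580) = 1392284301847592580/3969141334690010569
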